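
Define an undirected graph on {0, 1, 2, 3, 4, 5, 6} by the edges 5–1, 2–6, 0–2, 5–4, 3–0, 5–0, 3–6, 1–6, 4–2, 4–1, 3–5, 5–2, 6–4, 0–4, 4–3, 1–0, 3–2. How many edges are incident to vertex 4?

6

Neighbors of 4: 0, 1, 2, 3, 5, 6.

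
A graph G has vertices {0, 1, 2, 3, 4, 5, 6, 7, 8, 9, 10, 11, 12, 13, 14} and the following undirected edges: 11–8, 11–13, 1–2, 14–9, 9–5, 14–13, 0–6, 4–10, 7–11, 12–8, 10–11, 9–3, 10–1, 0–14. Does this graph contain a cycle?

No

The graph has 15 vertices, 14 edges, and 1 connected component.
Since 14 = 15 - 1, the graph is a forest and contains no cycle.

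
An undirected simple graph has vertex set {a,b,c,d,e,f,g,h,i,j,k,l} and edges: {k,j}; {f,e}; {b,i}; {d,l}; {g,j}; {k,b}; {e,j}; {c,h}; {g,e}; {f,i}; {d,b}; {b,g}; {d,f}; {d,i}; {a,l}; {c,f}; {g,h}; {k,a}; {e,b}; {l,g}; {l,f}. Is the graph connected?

Yes

Starting from a and exploring outward reaches every vertex (a, l, k, f, g, d, b, j, i, e, c, h); the graph is connected.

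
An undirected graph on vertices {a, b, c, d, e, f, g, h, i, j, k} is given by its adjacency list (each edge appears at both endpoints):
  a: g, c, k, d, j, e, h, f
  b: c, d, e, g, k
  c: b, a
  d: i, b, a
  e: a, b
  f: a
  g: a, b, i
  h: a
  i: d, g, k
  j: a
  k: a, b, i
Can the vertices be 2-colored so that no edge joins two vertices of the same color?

A valid 2-coloring puts {c, d, e, f, g, h, j, k} on one side and {a, b, i} on the other; every edge crosses between the two sides.

Yes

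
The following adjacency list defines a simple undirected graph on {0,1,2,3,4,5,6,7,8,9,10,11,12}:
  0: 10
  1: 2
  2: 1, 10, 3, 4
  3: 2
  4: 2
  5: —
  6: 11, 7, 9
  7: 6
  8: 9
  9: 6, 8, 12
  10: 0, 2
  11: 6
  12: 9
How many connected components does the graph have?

Component: {5}
Component: {0, 1, 2, 3, 4, 10}
Component: {6, 7, 8, 9, 11, 12}

3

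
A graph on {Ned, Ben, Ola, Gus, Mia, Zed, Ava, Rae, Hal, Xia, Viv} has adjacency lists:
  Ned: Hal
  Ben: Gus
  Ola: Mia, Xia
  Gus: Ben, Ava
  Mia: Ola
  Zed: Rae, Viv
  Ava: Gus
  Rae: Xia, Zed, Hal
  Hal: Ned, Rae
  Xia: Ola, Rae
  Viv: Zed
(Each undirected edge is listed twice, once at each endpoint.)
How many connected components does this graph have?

2

Component: {Ben, Gus, Ava}
Component: {Ned, Ola, Mia, Zed, Rae, Hal, Xia, Viv}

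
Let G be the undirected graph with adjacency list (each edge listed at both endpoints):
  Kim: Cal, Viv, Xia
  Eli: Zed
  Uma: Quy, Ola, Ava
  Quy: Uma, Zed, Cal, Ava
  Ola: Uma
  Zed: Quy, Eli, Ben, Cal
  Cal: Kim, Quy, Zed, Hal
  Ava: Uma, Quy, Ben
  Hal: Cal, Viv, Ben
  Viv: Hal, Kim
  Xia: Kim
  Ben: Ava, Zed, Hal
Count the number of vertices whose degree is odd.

8

Degrees: Kim:3, Eli:1, Uma:3, Quy:4, Ola:1, Zed:4, Cal:4, Ava:3, Hal:3, Viv:2, Xia:1, Ben:3
Odd-degree vertices: Kim, Eli, Uma, Ola, Ava, Hal, Xia, Ben.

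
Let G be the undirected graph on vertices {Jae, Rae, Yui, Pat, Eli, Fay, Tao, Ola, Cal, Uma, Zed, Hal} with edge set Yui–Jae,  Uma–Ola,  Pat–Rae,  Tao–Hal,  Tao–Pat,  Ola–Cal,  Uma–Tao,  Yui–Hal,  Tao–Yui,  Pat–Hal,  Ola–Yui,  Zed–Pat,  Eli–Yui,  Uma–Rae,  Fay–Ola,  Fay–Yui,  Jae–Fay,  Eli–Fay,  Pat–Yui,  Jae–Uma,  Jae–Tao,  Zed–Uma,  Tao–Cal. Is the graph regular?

No

Degrees: Jae:4, Rae:2, Yui:7, Pat:5, Eli:2, Fay:4, Tao:6, Ola:4, Cal:2, Uma:5, Zed:2, Hal:3
Degrees are not all equal (e.g. deg(Rae)=2 but deg(Yui)=7); not regular.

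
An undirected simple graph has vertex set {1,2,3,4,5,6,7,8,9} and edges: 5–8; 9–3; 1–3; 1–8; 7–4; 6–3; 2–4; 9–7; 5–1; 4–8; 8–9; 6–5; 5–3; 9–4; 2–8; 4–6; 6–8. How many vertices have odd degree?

Degrees: 1:3, 2:2, 3:4, 4:5, 5:4, 6:4, 7:2, 8:6, 9:4
Odd-degree vertices: 1, 4.

2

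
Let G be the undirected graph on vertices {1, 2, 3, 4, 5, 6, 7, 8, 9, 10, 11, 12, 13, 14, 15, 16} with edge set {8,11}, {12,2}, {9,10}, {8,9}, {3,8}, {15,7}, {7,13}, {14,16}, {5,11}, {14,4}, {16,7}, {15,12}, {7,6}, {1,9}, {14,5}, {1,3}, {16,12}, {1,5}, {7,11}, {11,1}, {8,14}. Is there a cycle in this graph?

|V| = 16, |E| = 21, number of components = 1.
Since 21 > 16 - 1, a cycle must exist; for instance 7-15-12-16-7.

Yes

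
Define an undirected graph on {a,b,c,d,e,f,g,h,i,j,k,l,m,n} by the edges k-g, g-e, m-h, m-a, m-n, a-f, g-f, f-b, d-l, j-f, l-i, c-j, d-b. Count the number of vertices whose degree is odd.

8

Degrees: a:2, b:2, c:1, d:2, e:1, f:4, g:3, h:1, i:1, j:2, k:1, l:2, m:3, n:1
Odd-degree vertices: c, e, g, h, i, k, m, n.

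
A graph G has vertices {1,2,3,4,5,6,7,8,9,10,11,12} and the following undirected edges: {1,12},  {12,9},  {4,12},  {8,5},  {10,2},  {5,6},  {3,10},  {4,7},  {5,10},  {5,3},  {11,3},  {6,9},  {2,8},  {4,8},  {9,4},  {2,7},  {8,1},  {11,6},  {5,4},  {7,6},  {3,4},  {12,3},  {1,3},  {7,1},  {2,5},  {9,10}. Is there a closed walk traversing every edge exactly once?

Yes

Degrees: 1:4, 2:4, 3:6, 4:6, 5:6, 6:4, 7:4, 8:4, 9:4, 10:4, 11:2, 12:4
All degrees are even and the non-isolated vertices are connected — an Eulerian circuit exists.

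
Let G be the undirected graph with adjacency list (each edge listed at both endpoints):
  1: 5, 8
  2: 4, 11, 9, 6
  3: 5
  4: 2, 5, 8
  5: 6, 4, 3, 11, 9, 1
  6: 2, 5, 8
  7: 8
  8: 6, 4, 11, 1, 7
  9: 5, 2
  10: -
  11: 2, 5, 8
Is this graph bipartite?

Color {2, 5, 8, 10} black and {1, 3, 4, 6, 7, 9, 11} white. No edge joins two same-colored vertices, so the graph is bipartite.

Yes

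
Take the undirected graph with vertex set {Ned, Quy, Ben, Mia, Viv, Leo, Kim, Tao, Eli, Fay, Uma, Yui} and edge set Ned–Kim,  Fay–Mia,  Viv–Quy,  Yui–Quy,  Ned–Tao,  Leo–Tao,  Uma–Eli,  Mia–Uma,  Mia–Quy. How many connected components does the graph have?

3

Component: {Ben}
Component: {Ned, Leo, Kim, Tao}
Component: {Quy, Mia, Viv, Eli, Fay, Uma, Yui}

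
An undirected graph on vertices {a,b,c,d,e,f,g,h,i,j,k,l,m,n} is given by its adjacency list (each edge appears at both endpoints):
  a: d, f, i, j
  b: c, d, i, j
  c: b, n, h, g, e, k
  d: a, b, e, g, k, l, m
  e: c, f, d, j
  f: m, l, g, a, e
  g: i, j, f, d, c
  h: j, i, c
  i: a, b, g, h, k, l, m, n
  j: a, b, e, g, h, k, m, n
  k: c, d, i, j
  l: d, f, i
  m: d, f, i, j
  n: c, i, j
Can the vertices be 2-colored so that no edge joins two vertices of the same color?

A valid 2-coloring puts {c, d, f, i, j} on one side and {a, b, e, g, h, k, l, m, n} on the other; every edge crosses between the two sides.

Yes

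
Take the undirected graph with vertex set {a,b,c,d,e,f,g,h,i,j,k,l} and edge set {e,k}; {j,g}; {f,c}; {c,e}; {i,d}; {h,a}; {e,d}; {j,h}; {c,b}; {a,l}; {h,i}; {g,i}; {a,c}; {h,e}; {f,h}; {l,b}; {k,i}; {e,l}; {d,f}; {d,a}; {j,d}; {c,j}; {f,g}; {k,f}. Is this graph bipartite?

Yes

A valid 2-coloring puts {c, d, g, h, k, l} on one side and {a, b, e, f, i, j} on the other; every edge crosses between the two sides.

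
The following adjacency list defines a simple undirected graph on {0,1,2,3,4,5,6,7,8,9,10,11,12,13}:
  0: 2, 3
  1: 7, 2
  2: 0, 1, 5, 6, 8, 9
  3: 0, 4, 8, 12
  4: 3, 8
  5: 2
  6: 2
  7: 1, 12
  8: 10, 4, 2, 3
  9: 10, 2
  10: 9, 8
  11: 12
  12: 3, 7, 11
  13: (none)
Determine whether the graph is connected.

No

Component: {13}
Component: {0, 1, 2, 3, 4, 5, 6, 7, 8, 9, 10, 11, 12}
No edge joins these 2 groups, so the graph is disconnected.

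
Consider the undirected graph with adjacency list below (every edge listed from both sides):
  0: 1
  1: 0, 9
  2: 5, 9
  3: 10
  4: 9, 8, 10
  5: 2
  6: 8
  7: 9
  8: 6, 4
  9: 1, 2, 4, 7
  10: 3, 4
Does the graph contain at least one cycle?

|V| = 11, |E| = 10, number of components = 1.
Since 10 = 11 - 1, the graph is a forest and contains no cycle.

No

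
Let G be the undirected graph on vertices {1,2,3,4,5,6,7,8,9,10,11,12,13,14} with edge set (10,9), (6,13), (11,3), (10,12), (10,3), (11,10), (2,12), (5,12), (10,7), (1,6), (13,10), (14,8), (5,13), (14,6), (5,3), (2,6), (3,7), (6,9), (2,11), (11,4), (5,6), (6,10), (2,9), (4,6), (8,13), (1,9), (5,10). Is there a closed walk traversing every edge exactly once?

Degrees: 1:2, 2:4, 3:4, 4:2, 5:5, 6:8, 7:2, 8:2, 9:4, 10:8, 11:4, 12:3, 13:4, 14:2
Vertices with odd degree: 5, 12. An Eulerian circuit requires all degrees even.

No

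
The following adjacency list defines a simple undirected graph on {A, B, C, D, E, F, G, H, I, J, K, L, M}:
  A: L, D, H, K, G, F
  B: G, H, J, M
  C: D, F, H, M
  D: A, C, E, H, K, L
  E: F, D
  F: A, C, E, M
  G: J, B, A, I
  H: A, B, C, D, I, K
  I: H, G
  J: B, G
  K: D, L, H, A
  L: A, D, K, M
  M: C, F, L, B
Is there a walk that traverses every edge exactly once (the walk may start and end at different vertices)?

Yes

Degrees: A:6, B:4, C:4, D:6, E:2, F:4, G:4, H:6, I:2, J:2, K:4, L:4, M:4
Odd-degree vertices: none (0 total).
With 0 odd-degree vertices and all edges in one connected piece, an Eulerian trail exists.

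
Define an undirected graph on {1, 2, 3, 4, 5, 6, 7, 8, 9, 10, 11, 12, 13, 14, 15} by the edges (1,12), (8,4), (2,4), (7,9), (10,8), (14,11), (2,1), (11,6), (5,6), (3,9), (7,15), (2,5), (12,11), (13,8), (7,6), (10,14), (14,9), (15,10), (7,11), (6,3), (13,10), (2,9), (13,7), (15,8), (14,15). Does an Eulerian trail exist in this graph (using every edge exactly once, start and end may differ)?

Yes

Degrees: 1:2, 2:4, 3:2, 4:2, 5:2, 6:4, 7:5, 8:4, 9:4, 10:4, 11:4, 12:2, 13:3, 14:4, 15:4
Odd-degree vertices: 7, 13 (2 total).
The non-isolated vertices are connected and exactly 2 have odd degree, so an Eulerian trail exists (from 7 to 13).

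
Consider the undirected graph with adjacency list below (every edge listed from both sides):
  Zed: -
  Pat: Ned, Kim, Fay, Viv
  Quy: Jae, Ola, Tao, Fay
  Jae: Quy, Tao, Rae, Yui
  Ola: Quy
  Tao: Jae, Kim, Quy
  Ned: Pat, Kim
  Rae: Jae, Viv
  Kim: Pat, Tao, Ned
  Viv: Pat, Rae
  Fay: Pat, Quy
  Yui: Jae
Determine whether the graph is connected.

No

Component: {Zed}
Component: {Pat, Quy, Jae, Ola, Tao, Ned, Rae, Kim, Viv, Fay, Yui}
No edge joins these 2 groups, so the graph is disconnected.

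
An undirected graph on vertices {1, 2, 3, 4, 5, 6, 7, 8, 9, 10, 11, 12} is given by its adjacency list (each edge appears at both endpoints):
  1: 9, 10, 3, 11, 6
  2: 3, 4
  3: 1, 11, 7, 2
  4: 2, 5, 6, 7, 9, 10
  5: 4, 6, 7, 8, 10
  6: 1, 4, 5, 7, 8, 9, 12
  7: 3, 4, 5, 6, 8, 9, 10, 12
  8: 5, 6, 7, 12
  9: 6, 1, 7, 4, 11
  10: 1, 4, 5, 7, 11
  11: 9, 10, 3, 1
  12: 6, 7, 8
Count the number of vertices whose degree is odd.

6

Degrees: 1:5, 2:2, 3:4, 4:6, 5:5, 6:7, 7:8, 8:4, 9:5, 10:5, 11:4, 12:3
Odd-degree vertices: 1, 5, 6, 9, 10, 12.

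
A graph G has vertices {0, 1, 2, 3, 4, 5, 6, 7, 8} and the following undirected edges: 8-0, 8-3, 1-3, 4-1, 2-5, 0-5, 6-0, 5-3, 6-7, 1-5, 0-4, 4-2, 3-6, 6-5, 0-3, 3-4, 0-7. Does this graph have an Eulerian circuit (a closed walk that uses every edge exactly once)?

No

Degrees: 0:6, 1:3, 2:2, 3:6, 4:4, 5:5, 6:4, 7:2, 8:2
1, 5 have odd degree; an Eulerian circuit needs every degree to be even, so none exists.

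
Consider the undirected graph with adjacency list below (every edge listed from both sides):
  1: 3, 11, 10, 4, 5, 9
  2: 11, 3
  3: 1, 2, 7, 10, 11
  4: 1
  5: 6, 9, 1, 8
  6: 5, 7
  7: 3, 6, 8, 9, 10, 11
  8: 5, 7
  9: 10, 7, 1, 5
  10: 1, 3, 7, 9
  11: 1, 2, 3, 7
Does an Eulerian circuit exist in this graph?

No

Degrees: 1:6, 2:2, 3:5, 4:1, 5:4, 6:2, 7:6, 8:2, 9:4, 10:4, 11:4
3, 4 have odd degree; an Eulerian circuit needs every degree to be even, so none exists.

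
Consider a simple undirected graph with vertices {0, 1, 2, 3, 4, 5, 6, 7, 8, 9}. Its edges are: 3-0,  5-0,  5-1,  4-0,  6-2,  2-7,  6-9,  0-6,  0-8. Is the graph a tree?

The graph has 10 vertices and 9 edges.
Connected and |E| = |V| - 1, which characterizes a tree.

Yes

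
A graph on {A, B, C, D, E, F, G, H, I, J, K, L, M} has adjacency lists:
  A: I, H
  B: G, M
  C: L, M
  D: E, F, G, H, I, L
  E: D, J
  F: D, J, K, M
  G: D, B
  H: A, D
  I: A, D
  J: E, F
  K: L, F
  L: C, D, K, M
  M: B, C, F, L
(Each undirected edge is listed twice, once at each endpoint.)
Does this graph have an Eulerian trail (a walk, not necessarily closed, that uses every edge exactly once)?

Degrees: A:2, B:2, C:2, D:6, E:2, F:4, G:2, H:2, I:2, J:2, K:2, L:4, M:4
Odd-degree vertices: none (0 total).
With 0 odd-degree vertices and all edges in one connected piece, an Eulerian trail exists.

Yes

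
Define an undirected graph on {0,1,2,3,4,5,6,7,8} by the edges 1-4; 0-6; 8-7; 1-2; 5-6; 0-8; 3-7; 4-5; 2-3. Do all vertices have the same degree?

Yes

Degrees: 0:2, 1:2, 2:2, 3:2, 4:2, 5:2, 6:2, 7:2, 8:2
All degrees equal 2; the graph is regular.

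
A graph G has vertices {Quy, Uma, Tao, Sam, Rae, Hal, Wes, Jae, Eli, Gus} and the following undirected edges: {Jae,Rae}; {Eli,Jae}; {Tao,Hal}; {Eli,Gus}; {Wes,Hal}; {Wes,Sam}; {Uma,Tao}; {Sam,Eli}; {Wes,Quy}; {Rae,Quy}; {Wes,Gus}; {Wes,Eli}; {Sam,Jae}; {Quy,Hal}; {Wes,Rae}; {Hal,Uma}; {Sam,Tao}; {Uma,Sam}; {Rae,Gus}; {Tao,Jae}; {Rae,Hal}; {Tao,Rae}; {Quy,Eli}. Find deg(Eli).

Neighbors of Eli: Quy, Sam, Wes, Jae, Gus.

5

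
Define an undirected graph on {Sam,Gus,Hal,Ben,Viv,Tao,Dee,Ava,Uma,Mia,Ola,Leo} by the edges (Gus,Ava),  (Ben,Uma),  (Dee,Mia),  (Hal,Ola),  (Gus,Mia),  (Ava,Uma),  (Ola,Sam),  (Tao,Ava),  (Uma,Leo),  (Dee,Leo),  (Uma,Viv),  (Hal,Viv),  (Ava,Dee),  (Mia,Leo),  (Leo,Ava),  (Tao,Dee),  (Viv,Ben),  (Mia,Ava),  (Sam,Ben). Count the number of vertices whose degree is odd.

2

Degrees: Sam:2, Gus:2, Hal:2, Ben:3, Viv:3, Tao:2, Dee:4, Ava:6, Uma:4, Mia:4, Ola:2, Leo:4
Odd-degree vertices: Ben, Viv.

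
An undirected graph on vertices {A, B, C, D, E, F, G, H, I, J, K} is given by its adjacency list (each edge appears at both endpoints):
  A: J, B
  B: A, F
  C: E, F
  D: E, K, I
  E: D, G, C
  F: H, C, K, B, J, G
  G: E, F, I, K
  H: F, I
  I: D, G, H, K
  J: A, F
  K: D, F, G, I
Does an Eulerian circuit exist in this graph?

No

Degrees: A:2, B:2, C:2, D:3, E:3, F:6, G:4, H:2, I:4, J:2, K:4
D, E have odd degree; an Eulerian circuit needs every degree to be even, so none exists.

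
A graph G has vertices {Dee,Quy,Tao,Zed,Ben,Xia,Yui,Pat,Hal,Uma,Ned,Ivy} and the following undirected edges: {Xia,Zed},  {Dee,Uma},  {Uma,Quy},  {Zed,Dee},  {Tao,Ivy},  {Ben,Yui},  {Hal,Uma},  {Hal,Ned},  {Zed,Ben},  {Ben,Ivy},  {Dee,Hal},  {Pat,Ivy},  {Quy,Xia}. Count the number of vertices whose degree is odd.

Degrees: Dee:3, Quy:2, Tao:1, Zed:3, Ben:3, Xia:2, Yui:1, Pat:1, Hal:3, Uma:3, Ned:1, Ivy:3
Odd-degree vertices: Dee, Tao, Zed, Ben, Yui, Pat, Hal, Uma, Ned, Ivy.

10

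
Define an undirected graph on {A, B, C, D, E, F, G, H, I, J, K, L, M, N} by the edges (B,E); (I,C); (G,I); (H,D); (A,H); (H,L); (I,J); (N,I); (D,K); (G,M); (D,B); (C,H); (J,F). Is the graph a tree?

Yes

The graph has 14 vertices and 13 edges.
Connected and |E| = |V| - 1, which characterizes a tree.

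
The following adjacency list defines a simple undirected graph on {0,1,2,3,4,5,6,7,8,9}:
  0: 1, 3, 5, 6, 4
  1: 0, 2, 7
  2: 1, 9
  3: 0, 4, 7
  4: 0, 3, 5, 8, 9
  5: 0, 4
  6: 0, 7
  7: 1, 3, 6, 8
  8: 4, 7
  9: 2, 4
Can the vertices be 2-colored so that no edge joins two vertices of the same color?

4-5-0-4 is an odd cycle (length 3), and a bipartite graph can contain only even cycles.

No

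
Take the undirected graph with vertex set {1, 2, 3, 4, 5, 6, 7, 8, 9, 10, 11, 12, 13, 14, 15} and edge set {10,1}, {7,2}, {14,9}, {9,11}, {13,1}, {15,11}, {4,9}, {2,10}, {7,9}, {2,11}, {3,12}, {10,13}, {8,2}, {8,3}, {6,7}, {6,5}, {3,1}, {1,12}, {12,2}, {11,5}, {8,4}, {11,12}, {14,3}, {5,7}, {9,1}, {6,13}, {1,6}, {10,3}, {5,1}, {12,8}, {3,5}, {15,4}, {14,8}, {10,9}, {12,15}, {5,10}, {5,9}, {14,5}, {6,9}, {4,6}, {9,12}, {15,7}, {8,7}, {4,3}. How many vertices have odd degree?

8

Degrees: 1:7, 2:5, 3:7, 4:5, 5:8, 6:6, 7:6, 8:6, 9:9, 10:6, 11:5, 12:7, 13:3, 14:4, 15:4
Odd-degree vertices: 1, 2, 3, 4, 9, 11, 12, 13.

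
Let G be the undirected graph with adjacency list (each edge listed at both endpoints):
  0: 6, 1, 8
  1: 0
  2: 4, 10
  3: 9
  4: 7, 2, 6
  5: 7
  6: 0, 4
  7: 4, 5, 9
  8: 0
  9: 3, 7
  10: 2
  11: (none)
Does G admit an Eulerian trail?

Degrees: 0:3, 1:1, 2:2, 3:1, 4:3, 5:1, 6:2, 7:3, 8:1, 9:2, 10:1, 11:0
Odd-degree vertices: 0, 1, 3, 4, 5, 7, 8, 10 (8 total).
An Eulerian trail requires 0 or 2 odd-degree vertices; here there are 8.

No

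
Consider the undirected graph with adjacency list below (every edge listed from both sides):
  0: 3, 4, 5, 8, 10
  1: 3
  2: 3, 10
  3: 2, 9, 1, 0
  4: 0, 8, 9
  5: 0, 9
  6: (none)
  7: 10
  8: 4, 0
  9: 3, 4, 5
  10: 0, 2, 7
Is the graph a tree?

No

The graph has 11 vertices and 13 edges.
It splits into 2 components, so it cannot be a tree.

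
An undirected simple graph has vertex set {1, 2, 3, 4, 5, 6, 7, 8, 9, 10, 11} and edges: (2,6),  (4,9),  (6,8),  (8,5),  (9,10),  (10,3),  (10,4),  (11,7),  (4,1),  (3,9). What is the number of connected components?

3

Component: {7, 11}
Component: {2, 5, 6, 8}
Component: {1, 3, 4, 9, 10}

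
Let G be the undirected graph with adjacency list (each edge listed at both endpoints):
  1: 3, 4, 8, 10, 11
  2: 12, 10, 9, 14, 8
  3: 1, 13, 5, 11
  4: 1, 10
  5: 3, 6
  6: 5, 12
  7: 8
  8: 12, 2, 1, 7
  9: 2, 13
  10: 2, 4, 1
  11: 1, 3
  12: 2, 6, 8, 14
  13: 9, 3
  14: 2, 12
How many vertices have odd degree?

Degrees: 1:5, 2:5, 3:4, 4:2, 5:2, 6:2, 7:1, 8:4, 9:2, 10:3, 11:2, 12:4, 13:2, 14:2
Odd-degree vertices: 1, 2, 7, 10.

4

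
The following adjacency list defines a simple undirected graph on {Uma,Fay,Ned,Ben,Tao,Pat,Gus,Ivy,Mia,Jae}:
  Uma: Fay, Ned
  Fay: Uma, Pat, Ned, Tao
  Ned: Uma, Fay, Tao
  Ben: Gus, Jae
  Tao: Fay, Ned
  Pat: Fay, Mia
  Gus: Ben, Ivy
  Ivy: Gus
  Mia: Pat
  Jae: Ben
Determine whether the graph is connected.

Component: {Ben, Gus, Ivy, Jae}
Component: {Uma, Fay, Ned, Tao, Pat, Mia}
No edge joins these 2 groups, so the graph is disconnected.

No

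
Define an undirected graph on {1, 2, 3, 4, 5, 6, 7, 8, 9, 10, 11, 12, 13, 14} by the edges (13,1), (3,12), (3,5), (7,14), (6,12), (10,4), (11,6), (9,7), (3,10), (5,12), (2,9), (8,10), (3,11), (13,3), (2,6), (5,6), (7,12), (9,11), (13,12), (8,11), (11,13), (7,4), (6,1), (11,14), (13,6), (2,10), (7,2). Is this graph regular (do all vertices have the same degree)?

Degrees: 1:2, 2:4, 3:5, 4:2, 5:3, 6:6, 7:5, 8:2, 9:3, 10:4, 11:6, 12:5, 13:5, 14:2
Vertex 1 has degree 2 while 6 has degree 6, so the graph is not regular.

No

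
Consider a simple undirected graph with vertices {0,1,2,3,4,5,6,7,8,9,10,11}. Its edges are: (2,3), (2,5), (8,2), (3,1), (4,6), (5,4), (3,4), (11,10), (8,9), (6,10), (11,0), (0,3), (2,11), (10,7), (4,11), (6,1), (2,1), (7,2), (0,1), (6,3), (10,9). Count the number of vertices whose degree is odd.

Degrees: 0:3, 1:4, 2:6, 3:5, 4:4, 5:2, 6:4, 7:2, 8:2, 9:2, 10:4, 11:4
Odd-degree vertices: 0, 3.

2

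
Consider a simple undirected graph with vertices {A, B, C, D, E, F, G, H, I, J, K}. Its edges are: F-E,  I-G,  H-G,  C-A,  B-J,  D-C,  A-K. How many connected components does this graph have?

4

Component: {B, J}
Component: {E, F}
Component: {G, H, I}
Component: {A, C, D, K}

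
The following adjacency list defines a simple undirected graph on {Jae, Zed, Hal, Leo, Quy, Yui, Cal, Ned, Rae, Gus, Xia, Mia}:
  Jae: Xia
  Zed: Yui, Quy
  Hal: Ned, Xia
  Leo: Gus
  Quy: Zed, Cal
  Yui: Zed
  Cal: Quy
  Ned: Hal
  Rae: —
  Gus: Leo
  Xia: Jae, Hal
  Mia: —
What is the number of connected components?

5

Component: {Rae}
Component: {Mia}
Component: {Leo, Gus}
Component: {Jae, Hal, Ned, Xia}
Component: {Zed, Quy, Yui, Cal}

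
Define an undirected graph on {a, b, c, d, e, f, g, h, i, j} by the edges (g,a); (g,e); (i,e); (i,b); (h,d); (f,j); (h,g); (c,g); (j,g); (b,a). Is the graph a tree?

|V| = 10, |E| = 10.
Connected but with 10 > 9 edges, so it has a cycle and is not a tree.

No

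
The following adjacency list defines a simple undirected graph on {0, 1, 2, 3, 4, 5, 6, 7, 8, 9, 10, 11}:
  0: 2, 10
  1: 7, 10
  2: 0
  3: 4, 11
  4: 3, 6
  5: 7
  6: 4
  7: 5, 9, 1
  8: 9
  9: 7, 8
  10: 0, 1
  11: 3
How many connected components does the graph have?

2

Component: {3, 4, 6, 11}
Component: {0, 1, 2, 5, 7, 8, 9, 10}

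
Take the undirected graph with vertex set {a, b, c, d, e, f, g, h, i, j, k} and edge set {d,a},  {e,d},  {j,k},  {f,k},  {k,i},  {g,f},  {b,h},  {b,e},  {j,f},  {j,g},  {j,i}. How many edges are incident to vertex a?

Neighbors of a: d.

1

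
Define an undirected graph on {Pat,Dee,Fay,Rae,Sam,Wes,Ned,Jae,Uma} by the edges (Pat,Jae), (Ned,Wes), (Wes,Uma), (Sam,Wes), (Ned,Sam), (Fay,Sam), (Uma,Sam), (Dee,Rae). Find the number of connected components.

3

Component: {Pat, Jae}
Component: {Dee, Rae}
Component: {Fay, Sam, Wes, Ned, Uma}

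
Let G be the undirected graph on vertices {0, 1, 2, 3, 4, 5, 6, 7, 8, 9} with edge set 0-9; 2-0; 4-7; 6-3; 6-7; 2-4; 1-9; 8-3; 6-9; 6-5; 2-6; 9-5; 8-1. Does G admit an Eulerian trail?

Yes

Degrees: 0:2, 1:2, 2:3, 3:2, 4:2, 5:2, 6:5, 7:2, 8:2, 9:4
Odd-degree vertices: 2, 6 (2 total).
With 2 odd-degree vertices and all edges in one connected piece, an Eulerian trail exists (from 2 to 6).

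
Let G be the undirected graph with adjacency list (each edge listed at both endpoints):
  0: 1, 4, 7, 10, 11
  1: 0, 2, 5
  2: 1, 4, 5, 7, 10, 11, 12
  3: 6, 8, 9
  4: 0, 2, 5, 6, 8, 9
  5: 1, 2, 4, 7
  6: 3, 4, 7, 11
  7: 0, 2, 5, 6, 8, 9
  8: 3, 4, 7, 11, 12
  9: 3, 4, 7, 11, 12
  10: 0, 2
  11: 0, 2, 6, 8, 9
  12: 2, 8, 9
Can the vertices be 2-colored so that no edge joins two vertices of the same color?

No

2-5-7-2 is an odd cycle (length 3), and a bipartite graph can contain only even cycles.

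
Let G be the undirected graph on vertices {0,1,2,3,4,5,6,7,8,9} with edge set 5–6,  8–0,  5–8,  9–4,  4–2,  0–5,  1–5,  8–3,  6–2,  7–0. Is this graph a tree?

No

The graph has 10 vertices and 10 edges.
Connected but with 10 > 9 edges, so it has a cycle and is not a tree.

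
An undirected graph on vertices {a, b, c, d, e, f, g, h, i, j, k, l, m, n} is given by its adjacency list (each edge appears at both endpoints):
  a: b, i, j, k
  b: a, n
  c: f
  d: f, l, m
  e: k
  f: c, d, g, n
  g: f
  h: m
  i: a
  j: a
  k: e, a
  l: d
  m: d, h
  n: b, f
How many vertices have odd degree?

8

Degrees: a:4, b:2, c:1, d:3, e:1, f:4, g:1, h:1, i:1, j:1, k:2, l:1, m:2, n:2
Odd-degree vertices: c, d, e, g, h, i, j, l.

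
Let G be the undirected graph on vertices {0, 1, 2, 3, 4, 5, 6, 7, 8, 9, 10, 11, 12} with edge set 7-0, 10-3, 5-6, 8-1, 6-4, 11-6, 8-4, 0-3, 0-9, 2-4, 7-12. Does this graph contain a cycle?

No

|V| = 13, |E| = 11, number of components = 2.
Since 11 = 13 - 2, the graph is a forest and contains no cycle.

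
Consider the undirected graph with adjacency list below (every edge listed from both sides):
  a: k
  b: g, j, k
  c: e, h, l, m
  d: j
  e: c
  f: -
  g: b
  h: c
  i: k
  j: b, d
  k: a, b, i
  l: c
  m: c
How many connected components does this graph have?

3

Component: {f}
Component: {c, e, h, l, m}
Component: {a, b, d, g, i, j, k}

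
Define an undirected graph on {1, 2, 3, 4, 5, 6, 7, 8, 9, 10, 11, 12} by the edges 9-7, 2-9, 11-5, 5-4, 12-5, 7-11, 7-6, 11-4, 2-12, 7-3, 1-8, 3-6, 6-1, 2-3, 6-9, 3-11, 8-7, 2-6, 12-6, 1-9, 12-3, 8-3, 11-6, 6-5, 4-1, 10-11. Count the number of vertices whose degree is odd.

Degrees: 1:4, 2:4, 3:6, 4:3, 5:4, 6:8, 7:5, 8:3, 9:4, 10:1, 11:6, 12:4
Odd-degree vertices: 4, 7, 8, 10.

4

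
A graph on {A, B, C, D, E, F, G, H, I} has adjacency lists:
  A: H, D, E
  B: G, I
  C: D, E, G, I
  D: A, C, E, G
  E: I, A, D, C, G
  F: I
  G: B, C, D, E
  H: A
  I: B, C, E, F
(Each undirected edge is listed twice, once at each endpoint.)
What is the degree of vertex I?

Neighbors of I: B, C, E, F.

4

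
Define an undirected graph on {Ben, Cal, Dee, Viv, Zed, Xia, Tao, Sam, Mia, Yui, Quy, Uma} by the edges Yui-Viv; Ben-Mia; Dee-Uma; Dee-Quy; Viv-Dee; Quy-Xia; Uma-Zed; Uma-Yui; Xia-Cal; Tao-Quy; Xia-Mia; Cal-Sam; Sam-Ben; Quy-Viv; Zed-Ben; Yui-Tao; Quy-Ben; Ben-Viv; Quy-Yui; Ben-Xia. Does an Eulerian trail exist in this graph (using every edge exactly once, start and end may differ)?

Degrees: Ben:6, Cal:2, Dee:3, Viv:4, Zed:2, Xia:4, Tao:2, Sam:2, Mia:2, Yui:4, Quy:6, Uma:3
Odd-degree vertices: Dee, Uma (2 total).
The non-isolated vertices are connected and exactly 2 have odd degree, so an Eulerian trail exists (from Dee to Uma).

Yes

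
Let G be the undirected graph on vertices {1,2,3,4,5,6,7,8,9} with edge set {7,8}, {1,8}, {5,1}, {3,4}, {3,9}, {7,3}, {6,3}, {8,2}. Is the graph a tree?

The graph has 9 vertices and 8 edges.
It is connected with exactly 8 edges, hence acyclic — it is a tree.

Yes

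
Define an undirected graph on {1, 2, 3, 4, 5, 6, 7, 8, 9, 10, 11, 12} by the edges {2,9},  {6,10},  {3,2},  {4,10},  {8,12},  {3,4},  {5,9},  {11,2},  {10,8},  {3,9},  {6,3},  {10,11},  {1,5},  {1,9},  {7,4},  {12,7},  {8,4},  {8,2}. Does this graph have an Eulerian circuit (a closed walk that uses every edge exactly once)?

Yes

Degrees: 1:2, 2:4, 3:4, 4:4, 5:2, 6:2, 7:2, 8:4, 9:4, 10:4, 11:2, 12:2
Every vertex has even degree and the edges form a single connected piece, so an Eulerian circuit exists.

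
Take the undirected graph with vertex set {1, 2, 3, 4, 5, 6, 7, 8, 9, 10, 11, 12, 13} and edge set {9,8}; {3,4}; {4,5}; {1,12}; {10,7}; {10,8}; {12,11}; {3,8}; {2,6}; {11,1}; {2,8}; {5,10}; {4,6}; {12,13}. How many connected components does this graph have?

2

Component: {1, 11, 12, 13}
Component: {2, 3, 4, 5, 6, 7, 8, 9, 10}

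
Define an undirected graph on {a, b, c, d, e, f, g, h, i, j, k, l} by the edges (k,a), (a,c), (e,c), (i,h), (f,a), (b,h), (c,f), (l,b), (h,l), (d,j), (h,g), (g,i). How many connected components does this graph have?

Component: {d, j}
Component: {a, c, e, f, k}
Component: {b, g, h, i, l}

3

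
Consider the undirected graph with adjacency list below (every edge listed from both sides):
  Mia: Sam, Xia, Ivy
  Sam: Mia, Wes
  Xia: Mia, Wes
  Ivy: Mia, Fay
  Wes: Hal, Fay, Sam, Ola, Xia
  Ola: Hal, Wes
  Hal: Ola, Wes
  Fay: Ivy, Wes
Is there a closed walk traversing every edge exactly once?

Degrees: Mia:3, Sam:2, Xia:2, Ivy:2, Wes:5, Ola:2, Hal:2, Fay:2
Mia, Wes have odd degree; an Eulerian circuit needs every degree to be even, so none exists.

No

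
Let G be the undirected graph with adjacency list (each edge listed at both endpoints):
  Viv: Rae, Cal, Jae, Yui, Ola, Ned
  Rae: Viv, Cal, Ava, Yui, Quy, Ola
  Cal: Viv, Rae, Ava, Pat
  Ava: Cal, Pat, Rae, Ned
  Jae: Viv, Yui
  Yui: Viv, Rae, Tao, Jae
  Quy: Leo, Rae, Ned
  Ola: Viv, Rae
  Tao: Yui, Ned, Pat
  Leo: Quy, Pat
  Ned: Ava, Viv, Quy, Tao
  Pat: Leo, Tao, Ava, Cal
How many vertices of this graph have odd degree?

2

Degrees: Viv:6, Rae:6, Cal:4, Ava:4, Jae:2, Yui:4, Quy:3, Ola:2, Tao:3, Leo:2, Ned:4, Pat:4
Odd-degree vertices: Quy, Tao.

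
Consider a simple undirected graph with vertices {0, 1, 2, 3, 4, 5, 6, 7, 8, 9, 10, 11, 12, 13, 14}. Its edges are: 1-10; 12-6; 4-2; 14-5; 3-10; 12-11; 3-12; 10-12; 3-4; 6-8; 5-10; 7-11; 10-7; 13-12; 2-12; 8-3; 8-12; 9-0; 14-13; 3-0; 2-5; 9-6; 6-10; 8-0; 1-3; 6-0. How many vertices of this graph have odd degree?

4

Degrees: 0:4, 1:2, 2:3, 3:6, 4:2, 5:3, 6:5, 7:2, 8:4, 9:2, 10:6, 11:2, 12:7, 13:2, 14:2
Odd-degree vertices: 2, 5, 6, 12.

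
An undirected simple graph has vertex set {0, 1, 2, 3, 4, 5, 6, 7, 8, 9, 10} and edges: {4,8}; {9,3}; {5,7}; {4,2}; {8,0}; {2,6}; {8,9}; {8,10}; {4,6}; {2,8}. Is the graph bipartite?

4-2-8-4 is an odd cycle (length 3), and a bipartite graph can contain only even cycles.

No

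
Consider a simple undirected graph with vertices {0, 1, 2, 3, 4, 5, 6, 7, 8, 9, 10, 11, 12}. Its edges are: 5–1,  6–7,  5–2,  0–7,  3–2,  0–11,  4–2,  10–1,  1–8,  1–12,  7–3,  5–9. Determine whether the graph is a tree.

|V| = 13, |E| = 12.
Connected and |E| = |V| - 1, which characterizes a tree.

Yes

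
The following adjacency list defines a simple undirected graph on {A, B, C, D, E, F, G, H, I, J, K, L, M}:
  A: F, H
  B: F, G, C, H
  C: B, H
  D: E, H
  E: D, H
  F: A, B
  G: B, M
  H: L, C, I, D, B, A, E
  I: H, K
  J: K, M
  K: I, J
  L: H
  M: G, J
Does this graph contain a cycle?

Yes

The graph has 13 vertices, 16 edges, and 1 connected component.
Since 16 > 13 - 1, a cycle must exist; for instance A-H-B-F-A.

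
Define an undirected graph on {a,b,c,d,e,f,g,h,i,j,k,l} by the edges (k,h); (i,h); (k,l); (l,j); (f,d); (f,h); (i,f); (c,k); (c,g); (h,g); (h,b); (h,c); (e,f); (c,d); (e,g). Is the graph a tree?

No

The graph has 12 vertices and 15 edges.
It splits into 2 components, so it cannot be a tree.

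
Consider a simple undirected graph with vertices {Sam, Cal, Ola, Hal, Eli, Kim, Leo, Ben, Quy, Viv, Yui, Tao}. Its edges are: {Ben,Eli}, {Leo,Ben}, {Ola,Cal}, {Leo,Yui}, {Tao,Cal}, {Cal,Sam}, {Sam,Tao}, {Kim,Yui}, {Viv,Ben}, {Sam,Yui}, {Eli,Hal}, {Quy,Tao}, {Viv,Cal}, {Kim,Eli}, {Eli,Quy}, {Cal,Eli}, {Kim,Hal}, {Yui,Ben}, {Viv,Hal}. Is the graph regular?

Degrees: Sam:3, Cal:5, Ola:1, Hal:3, Eli:5, Kim:3, Leo:2, Ben:4, Quy:2, Viv:3, Yui:4, Tao:3
Vertex Ola has degree 1 while Cal has degree 5, so the graph is not regular.

No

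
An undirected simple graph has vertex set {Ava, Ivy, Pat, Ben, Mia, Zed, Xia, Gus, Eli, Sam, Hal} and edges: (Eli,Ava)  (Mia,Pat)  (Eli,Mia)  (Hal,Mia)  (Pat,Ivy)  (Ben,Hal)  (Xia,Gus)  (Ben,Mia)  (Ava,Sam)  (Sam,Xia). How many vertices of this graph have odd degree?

Degrees: Ava:2, Ivy:1, Pat:2, Ben:2, Mia:4, Zed:0, Xia:2, Gus:1, Eli:2, Sam:2, Hal:2
Odd-degree vertices: Ivy, Gus.

2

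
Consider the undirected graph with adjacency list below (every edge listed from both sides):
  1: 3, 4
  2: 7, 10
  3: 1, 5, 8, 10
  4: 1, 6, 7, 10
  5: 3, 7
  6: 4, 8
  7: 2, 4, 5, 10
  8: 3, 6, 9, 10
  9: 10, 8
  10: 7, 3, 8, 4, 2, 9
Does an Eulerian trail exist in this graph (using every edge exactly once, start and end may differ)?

Yes

Degrees: 1:2, 2:2, 3:4, 4:4, 5:2, 6:2, 7:4, 8:4, 9:2, 10:6
Odd-degree vertices: none (0 total).
The non-isolated vertices are connected and exactly 0 have odd degree, so an Eulerian trail exists.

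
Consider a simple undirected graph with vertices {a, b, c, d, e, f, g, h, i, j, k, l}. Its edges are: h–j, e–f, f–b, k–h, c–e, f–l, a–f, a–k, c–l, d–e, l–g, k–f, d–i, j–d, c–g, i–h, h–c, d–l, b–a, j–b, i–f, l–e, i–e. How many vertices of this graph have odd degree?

6

Degrees: a:3, b:3, c:4, d:4, e:5, f:6, g:2, h:4, i:4, j:3, k:3, l:5
Odd-degree vertices: a, b, e, j, k, l.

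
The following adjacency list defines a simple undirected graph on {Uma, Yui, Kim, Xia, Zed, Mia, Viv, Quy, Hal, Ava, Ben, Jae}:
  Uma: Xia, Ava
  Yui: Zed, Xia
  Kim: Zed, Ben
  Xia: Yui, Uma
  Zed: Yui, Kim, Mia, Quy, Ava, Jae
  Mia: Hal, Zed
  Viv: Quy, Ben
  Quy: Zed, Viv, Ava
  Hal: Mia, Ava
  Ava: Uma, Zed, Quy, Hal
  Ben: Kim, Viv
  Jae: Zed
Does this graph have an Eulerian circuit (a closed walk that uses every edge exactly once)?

Degrees: Uma:2, Yui:2, Kim:2, Xia:2, Zed:6, Mia:2, Viv:2, Quy:3, Hal:2, Ava:4, Ben:2, Jae:1
Quy, Jae have odd degree; an Eulerian circuit needs every degree to be even, so none exists.

No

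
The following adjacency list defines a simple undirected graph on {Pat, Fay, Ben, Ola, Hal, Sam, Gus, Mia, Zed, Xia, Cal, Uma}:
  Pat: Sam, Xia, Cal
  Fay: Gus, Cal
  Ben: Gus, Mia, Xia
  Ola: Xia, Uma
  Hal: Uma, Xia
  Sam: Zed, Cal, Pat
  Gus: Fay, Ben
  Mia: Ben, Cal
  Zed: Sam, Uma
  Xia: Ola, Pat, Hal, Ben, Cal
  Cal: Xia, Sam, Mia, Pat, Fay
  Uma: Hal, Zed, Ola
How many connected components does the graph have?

Component: {Pat, Fay, Ben, Ola, Hal, Sam, Gus, Mia, Zed, Xia, Cal, Uma}

1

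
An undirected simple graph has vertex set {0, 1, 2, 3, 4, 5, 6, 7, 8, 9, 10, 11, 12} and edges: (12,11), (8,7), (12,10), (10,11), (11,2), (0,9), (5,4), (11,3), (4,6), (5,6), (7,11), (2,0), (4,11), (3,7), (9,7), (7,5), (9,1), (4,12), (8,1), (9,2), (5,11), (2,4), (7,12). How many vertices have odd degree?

2

Degrees: 0:2, 1:2, 2:4, 3:2, 4:5, 5:4, 6:2, 7:6, 8:2, 9:4, 10:2, 11:7, 12:4
Odd-degree vertices: 4, 11.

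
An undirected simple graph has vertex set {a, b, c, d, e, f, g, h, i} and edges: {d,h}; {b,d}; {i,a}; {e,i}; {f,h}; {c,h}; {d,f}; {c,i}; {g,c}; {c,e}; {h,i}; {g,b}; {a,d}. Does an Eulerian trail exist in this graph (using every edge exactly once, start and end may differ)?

Yes

Degrees: a:2, b:2, c:4, d:4, e:2, f:2, g:2, h:4, i:4
Odd-degree vertices: none (0 total).
With 0 odd-degree vertices and all edges in one connected piece, an Eulerian trail exists.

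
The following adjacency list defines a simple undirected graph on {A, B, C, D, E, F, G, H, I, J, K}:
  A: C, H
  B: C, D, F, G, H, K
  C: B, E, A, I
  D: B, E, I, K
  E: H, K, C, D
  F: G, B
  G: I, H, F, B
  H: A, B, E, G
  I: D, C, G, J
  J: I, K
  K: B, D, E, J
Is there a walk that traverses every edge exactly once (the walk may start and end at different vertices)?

Yes

Degrees: A:2, B:6, C:4, D:4, E:4, F:2, G:4, H:4, I:4, J:2, K:4
Odd-degree vertices: none (0 total).
With 0 odd-degree vertices and all edges in one connected piece, an Eulerian trail exists.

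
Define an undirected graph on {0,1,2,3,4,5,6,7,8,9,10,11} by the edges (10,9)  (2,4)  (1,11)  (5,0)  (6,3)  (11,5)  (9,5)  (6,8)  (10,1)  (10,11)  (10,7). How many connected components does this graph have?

3

Component: {2, 4}
Component: {3, 6, 8}
Component: {0, 1, 5, 7, 9, 10, 11}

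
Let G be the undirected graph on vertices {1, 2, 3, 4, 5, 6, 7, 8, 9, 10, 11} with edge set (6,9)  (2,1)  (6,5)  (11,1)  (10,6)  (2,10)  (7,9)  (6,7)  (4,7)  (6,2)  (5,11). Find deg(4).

Neighbors of 4: 7.

1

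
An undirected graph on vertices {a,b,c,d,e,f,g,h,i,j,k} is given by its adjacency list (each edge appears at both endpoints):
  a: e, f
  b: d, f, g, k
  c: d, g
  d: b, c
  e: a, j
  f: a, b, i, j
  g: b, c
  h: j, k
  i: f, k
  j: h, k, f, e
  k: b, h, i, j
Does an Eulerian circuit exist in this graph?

Yes

Degrees: a:2, b:4, c:2, d:2, e:2, f:4, g:2, h:2, i:2, j:4, k:4
All degrees are even and the non-isolated vertices are connected — an Eulerian circuit exists.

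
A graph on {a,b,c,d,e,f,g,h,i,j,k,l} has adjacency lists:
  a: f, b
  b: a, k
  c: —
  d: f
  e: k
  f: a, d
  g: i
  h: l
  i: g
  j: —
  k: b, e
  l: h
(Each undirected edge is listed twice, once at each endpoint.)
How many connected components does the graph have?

5

Component: {c}
Component: {j}
Component: {g, i}
Component: {h, l}
Component: {a, b, d, e, f, k}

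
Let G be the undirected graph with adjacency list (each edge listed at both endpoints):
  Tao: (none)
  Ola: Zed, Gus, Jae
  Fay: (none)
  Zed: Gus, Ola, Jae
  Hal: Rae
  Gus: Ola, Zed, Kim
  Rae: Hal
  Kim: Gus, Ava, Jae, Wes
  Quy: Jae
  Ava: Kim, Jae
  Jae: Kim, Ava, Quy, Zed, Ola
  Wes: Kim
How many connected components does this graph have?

4

Component: {Tao}
Component: {Fay}
Component: {Hal, Rae}
Component: {Ola, Zed, Gus, Kim, Quy, Ava, Jae, Wes}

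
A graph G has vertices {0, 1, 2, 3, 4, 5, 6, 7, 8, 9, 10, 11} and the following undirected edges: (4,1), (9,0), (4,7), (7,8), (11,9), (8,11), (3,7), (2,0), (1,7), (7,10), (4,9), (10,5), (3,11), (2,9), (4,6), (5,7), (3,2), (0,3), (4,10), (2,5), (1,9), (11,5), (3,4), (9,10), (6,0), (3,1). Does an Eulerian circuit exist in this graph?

Degrees: 0:4, 1:4, 2:4, 3:6, 4:6, 5:4, 6:2, 7:6, 8:2, 9:6, 10:4, 11:4
Every vertex has even degree and the edges form a single connected piece, so an Eulerian circuit exists.

Yes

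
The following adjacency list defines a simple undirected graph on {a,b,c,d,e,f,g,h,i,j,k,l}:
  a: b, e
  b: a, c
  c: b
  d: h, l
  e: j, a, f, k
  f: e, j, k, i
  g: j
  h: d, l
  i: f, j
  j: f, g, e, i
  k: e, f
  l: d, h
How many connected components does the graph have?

2

Component: {d, h, l}
Component: {a, b, c, e, f, g, i, j, k}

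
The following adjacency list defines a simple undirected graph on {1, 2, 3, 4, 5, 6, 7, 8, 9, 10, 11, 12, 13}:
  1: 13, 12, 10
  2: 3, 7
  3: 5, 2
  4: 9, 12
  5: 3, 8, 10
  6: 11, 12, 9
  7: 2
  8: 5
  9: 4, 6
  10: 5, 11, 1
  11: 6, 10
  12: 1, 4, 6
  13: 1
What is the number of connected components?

1

Component: {1, 2, 3, 4, 5, 6, 7, 8, 9, 10, 11, 12, 13}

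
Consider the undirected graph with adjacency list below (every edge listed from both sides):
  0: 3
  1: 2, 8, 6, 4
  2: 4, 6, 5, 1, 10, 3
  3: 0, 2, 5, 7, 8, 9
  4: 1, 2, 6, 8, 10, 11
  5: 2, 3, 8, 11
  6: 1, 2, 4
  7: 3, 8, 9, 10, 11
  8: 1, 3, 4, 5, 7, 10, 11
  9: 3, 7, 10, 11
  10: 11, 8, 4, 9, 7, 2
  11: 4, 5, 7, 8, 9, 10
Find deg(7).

5

Neighbors of 7: 3, 8, 9, 10, 11.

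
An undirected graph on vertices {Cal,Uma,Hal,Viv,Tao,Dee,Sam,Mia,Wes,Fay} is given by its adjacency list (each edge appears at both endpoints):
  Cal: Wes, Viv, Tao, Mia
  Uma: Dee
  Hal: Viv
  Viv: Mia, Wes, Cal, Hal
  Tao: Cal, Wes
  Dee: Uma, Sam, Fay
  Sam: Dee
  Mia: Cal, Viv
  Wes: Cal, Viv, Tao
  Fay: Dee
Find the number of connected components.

2

Component: {Uma, Dee, Sam, Fay}
Component: {Cal, Hal, Viv, Tao, Mia, Wes}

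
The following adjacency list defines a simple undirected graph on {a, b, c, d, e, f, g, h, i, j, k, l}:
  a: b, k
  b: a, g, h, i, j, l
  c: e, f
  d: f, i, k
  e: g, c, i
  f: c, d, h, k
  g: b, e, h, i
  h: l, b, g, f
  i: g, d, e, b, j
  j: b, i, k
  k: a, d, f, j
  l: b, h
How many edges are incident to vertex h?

4

Neighbors of h: b, f, g, l.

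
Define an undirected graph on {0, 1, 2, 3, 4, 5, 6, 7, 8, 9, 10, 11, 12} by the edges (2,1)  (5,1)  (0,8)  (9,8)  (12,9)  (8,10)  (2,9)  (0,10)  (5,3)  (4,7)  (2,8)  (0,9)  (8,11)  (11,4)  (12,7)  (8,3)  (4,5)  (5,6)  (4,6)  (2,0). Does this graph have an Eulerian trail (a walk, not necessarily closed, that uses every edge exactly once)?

Yes

Degrees: 0:4, 1:2, 2:4, 3:2, 4:4, 5:4, 6:2, 7:2, 8:6, 9:4, 10:2, 11:2, 12:2
Odd-degree vertices: none (0 total).
With 0 odd-degree vertices and all edges in one connected piece, an Eulerian trail exists.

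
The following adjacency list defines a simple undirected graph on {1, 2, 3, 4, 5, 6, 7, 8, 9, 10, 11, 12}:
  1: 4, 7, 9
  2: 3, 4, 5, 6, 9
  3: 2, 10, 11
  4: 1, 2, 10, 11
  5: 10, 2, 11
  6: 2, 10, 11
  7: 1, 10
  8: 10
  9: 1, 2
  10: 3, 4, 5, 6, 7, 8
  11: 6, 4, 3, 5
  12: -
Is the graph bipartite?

A valid 2-coloring puts {3, 4, 5, 6, 7, 8, 9, 12} on one side and {1, 2, 10, 11} on the other; every edge crosses between the two sides.

Yes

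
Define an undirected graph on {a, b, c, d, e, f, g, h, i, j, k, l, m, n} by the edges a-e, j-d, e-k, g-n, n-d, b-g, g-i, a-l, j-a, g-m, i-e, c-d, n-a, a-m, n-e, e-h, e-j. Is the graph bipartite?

No

The cycle a-e-n-a has length 3, which is odd, so the graph is not bipartite.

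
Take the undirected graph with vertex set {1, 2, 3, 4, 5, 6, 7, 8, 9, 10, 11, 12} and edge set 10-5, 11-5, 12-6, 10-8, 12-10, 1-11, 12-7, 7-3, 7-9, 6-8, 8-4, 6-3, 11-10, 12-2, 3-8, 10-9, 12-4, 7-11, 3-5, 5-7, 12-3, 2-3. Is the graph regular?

Degrees: 1:1, 2:2, 3:6, 4:2, 5:4, 6:3, 7:5, 8:4, 9:2, 10:5, 11:4, 12:6
Degrees are not all equal (e.g. deg(1)=1 but deg(3)=6); not regular.

No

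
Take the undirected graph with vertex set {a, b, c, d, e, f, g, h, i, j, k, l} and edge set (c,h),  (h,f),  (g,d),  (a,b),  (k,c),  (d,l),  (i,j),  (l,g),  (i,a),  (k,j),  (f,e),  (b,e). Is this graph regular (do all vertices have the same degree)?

Yes

Degrees: a:2, b:2, c:2, d:2, e:2, f:2, g:2, h:2, i:2, j:2, k:2, l:2
All degrees equal 2; the graph is regular.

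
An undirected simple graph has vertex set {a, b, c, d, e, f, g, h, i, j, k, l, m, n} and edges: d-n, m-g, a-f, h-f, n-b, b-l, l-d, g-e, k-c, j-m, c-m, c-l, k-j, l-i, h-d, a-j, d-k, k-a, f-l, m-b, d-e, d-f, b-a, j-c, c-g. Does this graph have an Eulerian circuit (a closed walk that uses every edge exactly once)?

No

Degrees: a:4, b:4, c:5, d:6, e:2, f:4, g:3, h:2, i:1, j:4, k:4, l:5, m:4, n:2
c, g, i, l have odd degree; an Eulerian circuit needs every degree to be even, so none exists.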